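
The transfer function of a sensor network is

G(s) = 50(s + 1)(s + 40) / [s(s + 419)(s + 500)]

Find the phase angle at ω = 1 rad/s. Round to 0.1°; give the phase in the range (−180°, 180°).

At s = jω = j1:
zero (s+1): 1 + j1 → |·| = √(1²+1²) = √2 ≈ 1.4142, ∠ = arctan(1/1) ≈ 45.00°
zero (s+40): 40 + j1 → |·| = √(40²+1²) = √1601 ≈ 40.012, ∠ = arctan(1/40) ≈ 1.43°
pole (s+419): 419 + j1 → |·| = √(419²+1²) = √175562 ≈ 419, ∠ = arctan(1/419) ≈ 0.14°
pole (s+500): 500 + j1 → |·| = √(500²+1²) = √250001 ≈ 500, ∠ = arctan(1/500) ≈ 0.11°
pole at origin: |s| = 1, ∠ = 90.00° (in denominator)
∠G = 46.43° − 90.25° = -43.82°

-43.8°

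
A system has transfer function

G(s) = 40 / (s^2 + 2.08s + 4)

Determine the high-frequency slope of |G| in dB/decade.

Each pole contributes −20 dB/decade at high frequency; each zero contributes +20 dB/decade.
Net: 0 zero(s) − 2 pole(s) → -40 dB/decade.

-40 dB/decade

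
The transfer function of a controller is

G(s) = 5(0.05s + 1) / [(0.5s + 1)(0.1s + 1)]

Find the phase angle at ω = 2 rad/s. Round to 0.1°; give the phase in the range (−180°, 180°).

-50.6°

At ω = 2 rad/s:
zero (1 + j2·0.05) = 1 + j0.1 → |·| ≈ 1.005, ∠ ≈ 5.71°
pole (1 + j2·0.5) = 1 + j1 → |·| ≈ 1.4142, ∠ ≈ 45.00°
pole (1 + j2·0.1) = 1 + j0.2 → |·| ≈ 1.0198, ∠ ≈ 11.31°
∠G = (5.71°) − (45.00° + 11.31°) = -50.60°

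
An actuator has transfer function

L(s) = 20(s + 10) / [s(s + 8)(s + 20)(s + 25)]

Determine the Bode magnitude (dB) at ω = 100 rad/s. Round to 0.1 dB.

-94.4 dB

At s = jω = j100:
zero (s+10): 10 + j100 → |·| = √(10²+100²) = √10100 ≈ 100.5, ∠ = arctan(100/10) ≈ 84.29°
pole (s+8): 8 + j100 → |·| = √(8²+100²) = √10064 ≈ 100.32, ∠ = arctan(100/8) ≈ 85.43°
pole (s+20): 20 + j100 → |·| = √(20²+100²) = √10400 ≈ 101.98, ∠ = arctan(100/20) ≈ 78.69°
pole (s+25): 25 + j100 → |·| = √(25²+100²) = √10625 ≈ 103.08, ∠ = arctan(100/25) ≈ 75.96°
pole at origin: |s| = 100, ∠ = 90.00° (in denominator)
|L| = 20 · 100.5 / 1.0546e+08 ≈ 1.9059e-05
Gain = 20 log₁₀(1.9059e-05) ≈ -94.40 dB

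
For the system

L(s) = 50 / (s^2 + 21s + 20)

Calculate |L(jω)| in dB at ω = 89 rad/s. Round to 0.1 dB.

-44.2 dB

Substitute s = j89:
Numerator: 50 = 50 + j0
Denominator: (j89)^2 + 21(j89) + 20 = -7901 + j1869
|N| = √(50² + 0²) ≈ 50, ∠N ≈ 0.00°
|D| = √(7901² + 1869²) ≈ 8119, ∠D ≈ 166.69°
|L| = 50 / 8119 ≈ 0.0061584
Gain = 20 log₁₀(0.0061584) ≈ -44.21 dB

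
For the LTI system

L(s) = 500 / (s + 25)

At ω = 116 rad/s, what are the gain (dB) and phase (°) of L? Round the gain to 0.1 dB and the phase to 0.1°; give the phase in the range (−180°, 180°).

12.5 dB, -77.8°

At s = jω = j116:
pole (s+25): 25 + j116 → |·| = √(25²+116²) = √14081 ≈ 118.66, ∠ = arctan(116/25) ≈ 77.84°
|L| = 500 / 118.66 ≈ 4.2137
Gain = 20 log₁₀(4.2137) ≈ 12.49 dB
∠L = 0.00° − 77.84° = -77.84°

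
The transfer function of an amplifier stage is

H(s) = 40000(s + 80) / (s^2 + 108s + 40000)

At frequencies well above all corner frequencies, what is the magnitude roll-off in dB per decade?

-20 dB/decade

Each pole contributes −20 dB/decade at high frequency; each zero contributes +20 dB/decade.
Net: 1 zero(s) − 2 pole(s) → -20 dB/decade.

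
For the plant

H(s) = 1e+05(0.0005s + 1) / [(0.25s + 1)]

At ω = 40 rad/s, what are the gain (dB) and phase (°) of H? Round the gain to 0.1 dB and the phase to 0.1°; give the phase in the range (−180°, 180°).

80.0 dB, -83.1°

At ω = 40 rad/s:
zero (1 + j40·0.0005) = 1 + j0.02 → |·| ≈ 1.0002, ∠ ≈ 1.15°
pole (1 + j40·0.25) = 1 + j10 → |·| ≈ 10.05, ∠ ≈ 84.29°
|H| = 1e+05 · 1.0002 / (10.05) ≈ 9952.2
Gain = 20 log₁₀(9952.2) ≈ 79.96 dB
∠H = (1.15°) − (84.29°) = -83.14°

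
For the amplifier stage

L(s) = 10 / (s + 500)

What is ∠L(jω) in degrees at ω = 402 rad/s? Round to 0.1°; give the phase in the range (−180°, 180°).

At s = jω = j402:
pole (s+500): 500 + j402 → |·| = √(500²+402²) = √411604 ≈ 641.56, ∠ = arctan(402/500) ≈ 38.80°
∠L = 0.00° − 38.80° = -38.80°

-38.8°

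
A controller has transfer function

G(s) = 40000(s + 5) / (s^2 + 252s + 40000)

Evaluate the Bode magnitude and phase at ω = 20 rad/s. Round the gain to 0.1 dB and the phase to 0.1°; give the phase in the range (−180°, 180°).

26.3 dB, 68.7°

At s = jω = j20:
zero (s+5): 5 + j20 → |·| = √(5²+20²) = √425 ≈ 20.616, ∠ = arctan(20/5) ≈ 75.96°
quadratic: (j20)² + 252·j20 + 40000 = 39600 + j5040 → |·| ≈ 39919, ∠ ≈ 7.25°
|G| = 40000 · 20.616 / 39919 ≈ 20.658
Gain = 20 log₁₀(20.658) ≈ 26.30 dB
∠G = 75.96° − 7.25° = 68.71°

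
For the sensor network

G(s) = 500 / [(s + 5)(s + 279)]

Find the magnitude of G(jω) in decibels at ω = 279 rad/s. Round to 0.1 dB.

-46.9 dB

At s = jω = j279:
pole (s+5): 5 + j279 → |·| = √(5²+279²) = √77866 ≈ 279.04, ∠ = arctan(279/5) ≈ 88.97°
pole (s+279): 279 + j279 → |·| = √(279²+279²) = √155682 ≈ 394.57, ∠ = arctan(279/279) ≈ 45.00°
|G| = 500 / 1.101e+05 ≈ 0.0045413
Gain = 20 log₁₀(0.0045413) ≈ -46.86 dB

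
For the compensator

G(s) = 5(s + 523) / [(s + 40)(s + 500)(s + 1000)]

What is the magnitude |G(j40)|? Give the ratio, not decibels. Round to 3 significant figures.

9.24e-05

At s = jω = j40:
zero (s+523): 523 + j40 → |·| = √(523²+40²) = √275129 ≈ 524.53, ∠ = arctan(40/523) ≈ 4.37°
pole (s+40): 40 + j40 → |·| = √(40²+40²) = √3200 ≈ 56.569, ∠ = arctan(40/40) ≈ 45.00°
pole (s+500): 500 + j40 → |·| = √(500²+40²) = √251600 ≈ 501.6, ∠ = arctan(40/500) ≈ 4.57°
pole (s+1000): 1000 + j40 → |·| = √(1000²+40²) = √1001600 ≈ 1000.8, ∠ = arctan(40/1000) ≈ 2.29°
|G| = 5 · 524.53 / 2.8398e+07 ≈ 9.2353e-05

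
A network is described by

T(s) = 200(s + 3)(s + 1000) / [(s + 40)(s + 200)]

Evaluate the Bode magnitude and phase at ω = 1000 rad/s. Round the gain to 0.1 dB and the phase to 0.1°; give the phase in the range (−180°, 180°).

48.9 dB, -31.6°

At s = jω = j1000:
zero (s+3): 3 + j1000 → |·| = √(3²+1000²) = √1000009 ≈ 1000, ∠ = arctan(1000/3) ≈ 89.83°
zero (s+1000): 1000 + j1000 → |·| = √(1000²+1000²) = √2000000 ≈ 1414.2, ∠ = arctan(1000/1000) ≈ 45.00°
pole (s+40): 40 + j1000 → |·| = √(40²+1000²) = √1001600 ≈ 1000.8, ∠ = arctan(1000/40) ≈ 87.71°
pole (s+200): 200 + j1000 → |·| = √(200²+1000²) = √1040000 ≈ 1019.8, ∠ = arctan(1000/200) ≈ 78.69°
|T| = 200 · 1.4142e+06 / 1.0206e+06 ≈ 277.13
Gain = 20 log₁₀(277.13) ≈ 48.85 dB
∠T = 134.83° − 166.40° = -31.57°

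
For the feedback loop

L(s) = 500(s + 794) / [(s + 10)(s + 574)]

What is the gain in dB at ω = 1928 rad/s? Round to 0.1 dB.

At s = jω = j1928:
zero (s+794): 794 + j1928 → |·| = √(794²+1928²) = √4347620 ≈ 2085.1, ∠ = arctan(1928/794) ≈ 67.62°
pole (s+10): 10 + j1928 → |·| = √(10²+1928²) = √3717284 ≈ 1928, ∠ = arctan(1928/10) ≈ 89.70°
pole (s+574): 574 + j1928 → |·| = √(574²+1928²) = √4046660 ≈ 2011.6, ∠ = arctan(1928/574) ≈ 73.42°
|L| = 500 · 2085.1 / 3.8784e+06 ≈ 0.26881
Gain = 20 log₁₀(0.26881) ≈ -11.41 dB

-11.4 dB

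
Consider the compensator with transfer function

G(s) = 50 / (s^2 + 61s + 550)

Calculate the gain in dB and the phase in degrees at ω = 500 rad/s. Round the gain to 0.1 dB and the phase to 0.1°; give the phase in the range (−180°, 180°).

Substitute s = j500:
Numerator: 50 = 50 + j0
Denominator: (j500)^2 + 61(j500) + 550 = -249450 + j30500
|N| = √(50² + 0²) ≈ 50, ∠N ≈ 0.00°
|D| = √(249450² + 30500²) ≈ 2.5131e+05, ∠D ≈ 173.03°
|G| = 50 / 2.5131e+05 ≈ 0.00019896
Gain = 20 log₁₀(0.00019896) ≈ -74.02 dB
∠G = 0.00° − 173.03° = -173.03°

-74.0 dB, -173.0°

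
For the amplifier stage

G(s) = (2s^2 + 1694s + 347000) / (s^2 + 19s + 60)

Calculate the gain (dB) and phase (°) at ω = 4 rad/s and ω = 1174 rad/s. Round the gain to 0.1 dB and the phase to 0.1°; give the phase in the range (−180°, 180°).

ω = 4: 71.9 dB, -58.8°; ω = 1174: 7.1 dB, -38.6°

Substitute s = j4:
Numerator: 2(j4)^2 + 1694(j4) + 347000 = 346968 + j6776
Denominator: (j4)^2 + 19(j4) + 60 = 44 + j76
|N| = √(346968² + 6776²) ≈ 3.4703e+05, ∠N ≈ 1.12°
|D| = √(44² + 76²) ≈ 87.818, ∠D ≈ 59.93°
|G| = 3.4703e+05 / 87.818 ≈ 3951.7
Gain = 20 log₁₀(3951.7) ≈ 71.94 dB
∠G = 1.12° − 59.93° = -58.81°

Substitute s = j1174:
Numerator: 2(j1174)^2 + 1694(j1174) + 347000 = -2409552 + j1988756
Denominator: (j1174)^2 + 19(j1174) + 60 = -1378216 + j22306
|N| = √(2409552² + 1988756²) ≈ 3.1243e+06, ∠N ≈ 140.46°
|D| = √(1378216² + 22306²) ≈ 1.3784e+06, ∠D ≈ 179.07°
|G| = 3.1243e+06 / 1.3784e+06 ≈ 2.2666
Gain = 20 log₁₀(2.2666) ≈ 7.11 dB
∠G = 140.46° − 179.07° = -38.61°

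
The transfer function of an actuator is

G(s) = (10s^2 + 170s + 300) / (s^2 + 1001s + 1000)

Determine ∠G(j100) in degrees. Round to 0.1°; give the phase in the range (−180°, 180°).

Substitute s = j100:
Numerator: 10(j100)^2 + 170(j100) + 300 = -99700 + j17000
Denominator: (j100)^2 + 1001(j100) + 1000 = -9000 + j100100
|N| = √(99700² + 17000²) ≈ 1.0114e+05, ∠N ≈ 170.32°
|D| = √(9000² + 100100²) ≈ 1.005e+05, ∠D ≈ 95.14°
∠G = 170.32° − 95.14° = 75.18°

75.2°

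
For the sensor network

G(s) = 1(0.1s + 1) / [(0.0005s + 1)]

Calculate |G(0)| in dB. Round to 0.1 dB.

0.0 dB

G(0) = 1 · 1 / 1 = 1
20 log₁₀(1) ≈ 0.00 dB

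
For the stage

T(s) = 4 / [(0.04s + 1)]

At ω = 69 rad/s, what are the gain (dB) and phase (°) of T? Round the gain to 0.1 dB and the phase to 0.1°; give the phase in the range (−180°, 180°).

2.7 dB, -70.1°

At ω = 69 rad/s:
pole (1 + j69·0.04) = 1 + j2.76 → |·| ≈ 2.9356, ∠ ≈ 70.08°
|T| = 4 · 1 / (2.9356) ≈ 1.3626
Gain = 20 log₁₀(1.3626) ≈ 2.69 dB
∠T = (0°) − (70.08°) = -70.08°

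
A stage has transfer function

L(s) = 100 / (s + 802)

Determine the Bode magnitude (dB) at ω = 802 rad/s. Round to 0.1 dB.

Substitute s = j802:
Numerator: 100 = 100 + j0
Denominator: (j802) + 802 = 802 + j802
|N| = √(100² + 0²) ≈ 100, ∠N ≈ 0.00°
|D| = √(802² + 802²) ≈ 1134.2, ∠D ≈ 45.00°
|L| = 100 / 1134.2 ≈ 0.088168
Gain = 20 log₁₀(0.088168) ≈ -21.09 dB

-21.1 dB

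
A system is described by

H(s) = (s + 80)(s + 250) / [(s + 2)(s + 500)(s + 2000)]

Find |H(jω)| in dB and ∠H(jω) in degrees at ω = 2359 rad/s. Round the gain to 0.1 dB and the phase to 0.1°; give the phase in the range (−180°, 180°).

At s = jω = j2359:
zero (s+80): 80 + j2359 → |·| = √(80²+2359²) = √5571281 ≈ 2360.4, ∠ = arctan(2359/80) ≈ 88.06°
zero (s+250): 250 + j2359 → |·| = √(250²+2359²) = √5627381 ≈ 2372.2, ∠ = arctan(2359/250) ≈ 83.95°
pole (s+2): 2 + j2359 → |·| = √(2²+2359²) = √5564885 ≈ 2359, ∠ = arctan(2359/2) ≈ 89.95°
pole (s+500): 500 + j2359 → |·| = √(500²+2359²) = √5814881 ≈ 2411.4, ∠ = arctan(2359/500) ≈ 78.03°
pole (s+2000): 2000 + j2359 → |·| = √(2000²+2359²) = √9564881 ≈ 3092.7, ∠ = arctan(2359/2000) ≈ 49.71°
|H| = 1 · 5.5993e+06 / 1.7593e+10 ≈ 0.00031827
Gain = 20 log₁₀(0.00031827) ≈ -69.94 dB
∠H = 172.01° − 217.69° = -45.68°

-69.9 dB, -45.7°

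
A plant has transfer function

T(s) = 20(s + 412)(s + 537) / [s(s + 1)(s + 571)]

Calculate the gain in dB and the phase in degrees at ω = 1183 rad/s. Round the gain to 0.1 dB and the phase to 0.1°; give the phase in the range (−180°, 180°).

At s = jω = j1183:
zero (s+412): 412 + j1183 → |·| = √(412²+1183²) = √1569233 ≈ 1252.7, ∠ = arctan(1183/412) ≈ 70.80°
zero (s+537): 537 + j1183 → |·| = √(537²+1183²) = √1687858 ≈ 1299.2, ∠ = arctan(1183/537) ≈ 65.59°
pole (s+1): 1 + j1183 → |·| = √(1²+1183²) = √1399490 ≈ 1183, ∠ = arctan(1183/1) ≈ 89.95°
pole (s+571): 571 + j1183 → |·| = √(571²+1183²) = √1725530 ≈ 1313.6, ∠ = arctan(1183/571) ≈ 64.23°
pole at origin: |s| = 1183, ∠ = 90.00° (in denominator)
|T| = 20 · 1.6275e+06 / 1.8384e+09 ≈ 0.017706
Gain = 20 log₁₀(0.017706) ≈ -35.04 dB
∠T = 136.39° − 244.18° = -107.79°

-35.0 dB, -107.8°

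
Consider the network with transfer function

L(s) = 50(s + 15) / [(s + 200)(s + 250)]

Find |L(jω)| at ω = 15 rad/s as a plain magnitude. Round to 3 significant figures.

0.0211

At s = jω = j15:
zero (s+15): 15 + j15 → |·| = √(15²+15²) = √450 ≈ 21.213, ∠ = arctan(15/15) ≈ 45.00°
pole (s+200): 200 + j15 → |·| = √(200²+15²) = √40225 ≈ 200.56, ∠ = arctan(15/200) ≈ 4.29°
pole (s+250): 250 + j15 → |·| = √(250²+15²) = √62725 ≈ 250.45, ∠ = arctan(15/250) ≈ 3.43°
|L| = 50 · 21.213 / 50230 ≈ 0.021116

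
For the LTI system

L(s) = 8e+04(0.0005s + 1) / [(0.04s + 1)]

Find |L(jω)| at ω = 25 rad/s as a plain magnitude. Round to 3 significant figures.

At ω = 25 rad/s:
zero (1 + j25·0.0005) = 1 + j0.0125 → |·| ≈ 1.0001, ∠ ≈ 0.72°
pole (1 + j25·0.04) = 1 + j1 → |·| ≈ 1.4142, ∠ ≈ 45.00°
|L| = 8e+04 · 1.0001 / (1.4142) ≈ 56575

5.66e+04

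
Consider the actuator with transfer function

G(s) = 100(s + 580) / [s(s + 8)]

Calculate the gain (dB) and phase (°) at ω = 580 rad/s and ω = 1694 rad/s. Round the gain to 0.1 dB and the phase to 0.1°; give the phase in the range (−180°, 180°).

At s = jω = j580:
zero (s+580): 580 + j580 → |·| = √(580²+580²) = √672800 ≈ 820.24, ∠ = arctan(580/580) ≈ 45.00°
pole (s+8): 8 + j580 → |·| = √(8²+580²) = √336464 ≈ 580.06, ∠ = arctan(580/8) ≈ 89.21°
pole at origin: |s| = 580, ∠ = 90.00° (in denominator)
|G| = 100 · 820.24 / 3.3643e+05 ≈ 0.24381
Gain = 20 log₁₀(0.24381) ≈ -12.26 dB
∠G = 45.00° − 179.21° = -134.21°

At s = jω = j1694:
zero (s+580): 580 + j1694 → |·| = √(580²+1694²) = √3206036 ≈ 1790.5, ∠ = arctan(1694/580) ≈ 71.10°
pole (s+8): 8 + j1694 → |·| = √(8²+1694²) = √2869700 ≈ 1694, ∠ = arctan(1694/8) ≈ 89.73°
pole at origin: |s| = 1694, ∠ = 90.00° (in denominator)
|G| = 100 · 1790.5 / 2.8696e+06 ≈ 0.062395
Gain = 20 log₁₀(0.062395) ≈ -24.10 dB
∠G = 71.10° − 179.73° = -108.63°

ω = 580: -12.3 dB, -134.2°; ω = 1694: -24.1 dB, -108.6°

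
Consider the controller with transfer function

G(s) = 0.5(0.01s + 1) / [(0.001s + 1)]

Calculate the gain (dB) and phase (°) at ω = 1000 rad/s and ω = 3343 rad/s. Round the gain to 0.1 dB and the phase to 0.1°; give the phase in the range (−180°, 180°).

ω = 1000: 11.0 dB, 39.3°; ω = 3343: 13.6 dB, 14.9°

At ω = 1000 rad/s:
zero (1 + j1000·0.01) = 1 + j10 → |·| ≈ 10.05, ∠ ≈ 84.29°
pole (1 + j1000·0.001) = 1 + j1 → |·| ≈ 1.4142, ∠ ≈ 45.00°
|G| = 0.5 · 10.05 / (1.4142) ≈ 3.5532
Gain = 20 log₁₀(3.5532) ≈ 11.01 dB
∠G = (84.29°) − (45.00°) = 39.29°

At ω = 3343 rad/s:
zero (1 + j3343·0.01) = 1 + j33.43 → |·| ≈ 33.445, ∠ ≈ 88.29°
pole (1 + j3343·0.001) = 1 + j3.343 → |·| ≈ 3.4894, ∠ ≈ 73.35°
|G| = 0.5 · 33.445 / (3.4894) ≈ 4.7924
Gain = 20 log₁₀(4.7924) ≈ 13.61 dB
∠G = (88.29°) − (73.35°) = 14.94°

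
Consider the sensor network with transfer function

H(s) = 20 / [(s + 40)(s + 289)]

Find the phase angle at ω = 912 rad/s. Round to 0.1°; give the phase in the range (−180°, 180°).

-159.9°

At s = jω = j912:
pole (s+40): 40 + j912 → |·| = √(40²+912²) = √833344 ≈ 912.88, ∠ = arctan(912/40) ≈ 87.49°
pole (s+289): 289 + j912 → |·| = √(289²+912²) = √915265 ≈ 956.69, ∠ = arctan(912/289) ≈ 72.42°
∠H = 0.00° − 159.91° = -159.91°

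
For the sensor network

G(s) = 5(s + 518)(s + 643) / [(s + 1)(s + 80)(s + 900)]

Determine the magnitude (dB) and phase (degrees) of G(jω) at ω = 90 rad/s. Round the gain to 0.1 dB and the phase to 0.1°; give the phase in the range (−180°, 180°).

-15.2 dB, -125.6°

At s = jω = j90:
zero (s+518): 518 + j90 → |·| = √(518²+90²) = √276424 ≈ 525.76, ∠ = arctan(90/518) ≈ 9.86°
zero (s+643): 643 + j90 → |·| = √(643²+90²) = √421549 ≈ 649.27, ∠ = arctan(90/643) ≈ 7.97°
pole (s+1): 1 + j90 → |·| = √(1²+90²) = √8101 ≈ 90.006, ∠ = arctan(90/1) ≈ 89.36°
pole (s+80): 80 + j90 → |·| = √(80²+90²) = √14500 ≈ 120.42, ∠ = arctan(90/80) ≈ 48.37°
pole (s+900): 900 + j90 → |·| = √(900²+90²) = √818100 ≈ 904.49, ∠ = arctan(90/900) ≈ 5.71°
|G| = 5 · 3.4136e+05 / 9.8033e+06 ≈ 0.1741
Gain = 20 log₁₀(0.1741) ≈ -15.18 dB
∠G = 17.83° − 143.44° = -125.61°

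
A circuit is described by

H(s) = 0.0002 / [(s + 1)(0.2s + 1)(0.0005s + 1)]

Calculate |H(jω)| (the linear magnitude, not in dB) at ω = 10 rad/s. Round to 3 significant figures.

At ω = 10 rad/s:
pole (1 + j10·1) = 1 + j10 → |·| ≈ 10.05, ∠ ≈ 84.29°
pole (1 + j10·0.2) = 1 + j2 → |·| ≈ 2.2361, ∠ ≈ 63.43°
pole (1 + j10·0.0005) = 1 + j0.005 → |·| ≈ 1, ∠ ≈ 0.29°
|H| = 0.0002 · 1 / (10.05 · 2.2361 · 1) ≈ 8.8996e-06

8.90e-06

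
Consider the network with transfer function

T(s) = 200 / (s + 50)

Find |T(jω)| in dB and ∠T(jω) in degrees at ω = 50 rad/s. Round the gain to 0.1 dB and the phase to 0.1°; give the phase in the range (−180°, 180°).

At s = jω = j50:
pole (s+50): 50 + j50 → |·| = √(50²+50²) = √5000 ≈ 70.711, ∠ = arctan(50/50) ≈ 45.00°
|T| = 200 / 70.711 ≈ 2.8284
Gain = 20 log₁₀(2.8284) ≈ 9.03 dB
∠T = 0.00° − 45.00° = -45.00°

9.0 dB, -45.0°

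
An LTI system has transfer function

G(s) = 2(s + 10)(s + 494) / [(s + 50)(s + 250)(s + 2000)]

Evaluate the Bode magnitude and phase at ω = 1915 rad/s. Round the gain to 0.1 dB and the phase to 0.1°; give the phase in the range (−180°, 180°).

At s = jω = j1915:
zero (s+10): 10 + j1915 → |·| = √(10²+1915²) = √3667325 ≈ 1915, ∠ = arctan(1915/10) ≈ 89.70°
zero (s+494): 494 + j1915 → |·| = √(494²+1915²) = √3911261 ≈ 1977.7, ∠ = arctan(1915/494) ≈ 75.54°
pole (s+50): 50 + j1915 → |·| = √(50²+1915²) = √3669725 ≈ 1915.7, ∠ = arctan(1915/50) ≈ 88.50°
pole (s+250): 250 + j1915 → |·| = √(250²+1915²) = √3729725 ≈ 1931.2, ∠ = arctan(1915/250) ≈ 82.56°
pole (s+2000): 2000 + j1915 → |·| = √(2000²+1915²) = √7667225 ≈ 2769, ∠ = arctan(1915/2000) ≈ 43.76°
|G| = 2 · 3.7873e+06 / 1.0244e+10 ≈ 0.00073942
Gain = 20 log₁₀(0.00073942) ≈ -62.62 dB
∠G = 165.24° − 214.82° = -49.58°

-62.6 dB, -49.6°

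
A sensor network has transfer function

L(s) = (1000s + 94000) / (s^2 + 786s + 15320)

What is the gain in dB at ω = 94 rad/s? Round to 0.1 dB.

Substitute s = j94:
Numerator: 1000(j94) + 94000 = 94000 + j94000
Denominator: (j94)^2 + 786(j94) + 15320 = 6484 + j73884
|N| = √(94000² + 94000²) ≈ 1.3294e+05, ∠N ≈ 45.00°
|D| = √(6484² + 73884²) ≈ 74168, ∠D ≈ 84.98°
|L| = 1.3294e+05 / 74168 ≈ 1.7924
Gain = 20 log₁₀(1.7924) ≈ 5.07 dB

5.1 dB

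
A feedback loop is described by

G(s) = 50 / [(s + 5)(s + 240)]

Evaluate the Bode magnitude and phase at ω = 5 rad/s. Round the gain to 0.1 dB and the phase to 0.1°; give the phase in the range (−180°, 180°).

-30.6 dB, -46.2°

At s = jω = j5:
pole (s+5): 5 + j5 → |·| = √(5²+5²) = √50 ≈ 7.0711, ∠ = arctan(5/5) ≈ 45.00°
pole (s+240): 240 + j5 → |·| = √(240²+5²) = √57625 ≈ 240.05, ∠ = arctan(5/240) ≈ 1.19°
|G| = 50 / 1697.4 ≈ 0.029457
Gain = 20 log₁₀(0.029457) ≈ -30.62 dB
∠G = 0.00° − 46.19° = -46.19°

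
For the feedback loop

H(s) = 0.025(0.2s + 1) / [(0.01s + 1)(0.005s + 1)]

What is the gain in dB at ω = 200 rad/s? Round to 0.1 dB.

-10.0 dB

At ω = 200 rad/s:
zero (1 + j200·0.2) = 1 + j40 → |·| ≈ 40.012, ∠ ≈ 88.57°
pole (1 + j200·0.01) = 1 + j2 → |·| ≈ 2.2361, ∠ ≈ 63.43°
pole (1 + j200·0.005) = 1 + j1 → |·| ≈ 1.4142, ∠ ≈ 45.00°
|H| = 0.025 · 40.012 / (2.2361 · 1.4142) ≈ 0.31632
Gain = 20 log₁₀(0.31632) ≈ -10.00 dB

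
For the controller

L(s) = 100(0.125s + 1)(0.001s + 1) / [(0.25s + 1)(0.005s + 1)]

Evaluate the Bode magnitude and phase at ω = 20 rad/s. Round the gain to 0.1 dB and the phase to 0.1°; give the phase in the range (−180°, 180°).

At ω = 20 rad/s:
zero (1 + j20·0.125) = 1 + j2.5 → |·| ≈ 2.6926, ∠ ≈ 68.20°
zero (1 + j20·0.001) = 1 + j0.02 → |·| ≈ 1.0002, ∠ ≈ 1.15°
pole (1 + j20·0.25) = 1 + j5 → |·| ≈ 5.099, ∠ ≈ 78.69°
pole (1 + j20·0.005) = 1 + j0.1 → |·| ≈ 1.005, ∠ ≈ 5.71°
|L| = 100 · 2.6926 · 1.0002 / (5.099 · 1.005) ≈ 52.554
Gain = 20 log₁₀(52.554) ≈ 34.41 dB
∠L = (68.20° + 1.15°) − (78.69° + 5.71°) = -15.05°

34.4 dB, -15.1°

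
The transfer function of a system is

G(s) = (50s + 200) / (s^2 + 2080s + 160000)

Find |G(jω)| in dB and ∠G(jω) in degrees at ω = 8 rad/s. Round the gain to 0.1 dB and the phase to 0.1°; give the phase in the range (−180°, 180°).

Substitute s = j8:
Numerator: 50(j8) + 200 = 200 + j400
Denominator: (j8)^2 + 2080(j8) + 160000 = 159936 + j16640
|N| = √(200² + 400²) ≈ 447.21, ∠N ≈ 63.43°
|D| = √(159936² + 16640²) ≈ 1.608e+05, ∠D ≈ 5.94°
|G| = 447.21 / 1.608e+05 ≈ 0.0027812
Gain = 20 log₁₀(0.0027812) ≈ -51.12 dB
∠G = 63.43° − 5.94° = 57.49°

-51.1 dB, 57.5°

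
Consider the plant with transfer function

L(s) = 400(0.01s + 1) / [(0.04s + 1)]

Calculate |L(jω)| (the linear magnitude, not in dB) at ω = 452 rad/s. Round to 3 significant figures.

102

At ω = 452 rad/s:
zero (1 + j452·0.01) = 1 + j4.52 → |·| ≈ 4.6293, ∠ ≈ 77.52°
pole (1 + j452·0.04) = 1 + j18.08 → |·| ≈ 18.108, ∠ ≈ 86.83°
|L| = 400 · 4.6293 / (18.108) ≈ 102.26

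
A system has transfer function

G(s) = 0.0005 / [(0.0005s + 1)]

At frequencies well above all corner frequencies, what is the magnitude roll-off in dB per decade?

Each pole contributes −20 dB/decade at high frequency; each zero contributes +20 dB/decade.
Net: 0 zero(s) − 1 pole(s) → -20 dB/decade.

-20 dB/decade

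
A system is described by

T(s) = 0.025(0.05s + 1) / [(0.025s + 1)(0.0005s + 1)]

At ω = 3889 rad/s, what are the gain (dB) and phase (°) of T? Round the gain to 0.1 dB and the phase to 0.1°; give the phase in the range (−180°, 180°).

At ω = 3889 rad/s:
zero (1 + j3889·0.05) = 1 + j194.45 → |·| ≈ 194.45, ∠ ≈ 89.71°
pole (1 + j3889·0.025) = 1 + j97.225 → |·| ≈ 97.23, ∠ ≈ 89.41°
pole (1 + j3889·0.0005) = 1 + j1.9445 → |·| ≈ 2.1866, ∠ ≈ 62.78°
|T| = 0.025 · 194.45 / (97.23 · 2.1866) ≈ 0.022865
Gain = 20 log₁₀(0.022865) ≈ -32.82 dB
∠T = (89.71°) − (89.41° + 62.78°) = -62.48°

-32.8 dB, -62.5°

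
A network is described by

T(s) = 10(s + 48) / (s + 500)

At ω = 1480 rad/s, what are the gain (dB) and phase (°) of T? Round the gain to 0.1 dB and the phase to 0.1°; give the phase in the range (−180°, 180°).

At s = jω = j1480:
zero (s+48): 48 + j1480 → |·| = √(48²+1480²) = √2192704 ≈ 1480.8, ∠ = arctan(1480/48) ≈ 88.14°
pole (s+500): 500 + j1480 → |·| = √(500²+1480²) = √2440400 ≈ 1562.2, ∠ = arctan(1480/500) ≈ 71.33°
|T| = 10 · 1480.8 / 1562.2 ≈ 9.4789
Gain = 20 log₁₀(9.4789) ≈ 19.54 dB
∠T = 88.14° − 71.33° = 16.81°

19.5 dB, 16.8°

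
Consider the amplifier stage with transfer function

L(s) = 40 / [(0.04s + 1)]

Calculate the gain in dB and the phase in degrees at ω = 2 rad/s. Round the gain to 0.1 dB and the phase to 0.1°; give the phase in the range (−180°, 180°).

32.0 dB, -4.6°

At ω = 2 rad/s:
pole (1 + j2·0.04) = 1 + j0.08 → |·| ≈ 1.0032, ∠ ≈ 4.57°
|L| = 40 · 1 / (1.0032) ≈ 39.872
Gain = 20 log₁₀(39.872) ≈ 32.01 dB
∠L = (0°) − (4.57°) = -4.57°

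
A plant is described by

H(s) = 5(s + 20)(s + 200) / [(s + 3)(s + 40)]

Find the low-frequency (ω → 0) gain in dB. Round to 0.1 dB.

H(0) = 5·20·200 / (3·40) ≈ 166.67
20 log₁₀(166.67) ≈ 44.44 dB

44.4 dB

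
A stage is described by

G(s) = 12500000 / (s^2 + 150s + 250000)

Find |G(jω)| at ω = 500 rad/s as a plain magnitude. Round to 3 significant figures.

At s = jω = j500:
quadratic: (j500)² + 150·j500 + 250000 = 0 + j75000 → |·| ≈ 75000, ∠ ≈ 90.00°
|G| = 12500000 / 75000 ≈ 166.67

167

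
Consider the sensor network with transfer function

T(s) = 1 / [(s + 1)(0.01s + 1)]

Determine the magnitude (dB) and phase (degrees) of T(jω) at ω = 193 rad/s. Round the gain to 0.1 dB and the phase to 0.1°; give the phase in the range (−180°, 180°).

At ω = 193 rad/s:
pole (1 + j193·1) = 1 + j193 → |·| ≈ 193, ∠ ≈ 89.70°
pole (1 + j193·0.01) = 1 + j1.93 → |·| ≈ 2.1737, ∠ ≈ 62.61°
|T| = 1 · 1 / (193 · 2.1737) ≈ 0.0023837
Gain = 20 log₁₀(0.0023837) ≈ -52.45 dB
∠T = (0°) − (89.70° + 62.61°) = -152.31°

-52.5 dB, -152.3°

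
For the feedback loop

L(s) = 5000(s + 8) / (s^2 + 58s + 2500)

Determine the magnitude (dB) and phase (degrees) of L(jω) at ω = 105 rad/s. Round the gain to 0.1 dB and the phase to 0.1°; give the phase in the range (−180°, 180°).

34.0 dB, -58.8°

At s = jω = j105:
zero (s+8): 8 + j105 → |·| = √(8²+105²) = √11089 ≈ 105.3, ∠ = arctan(105/8) ≈ 85.64°
quadratic: (j105)² + 58·j105 + 2500 = -8525 + j6090 → |·| ≈ 10477, ∠ ≈ 144.46°
|L| = 5000 · 105.3 / 10477 ≈ 50.253
Gain = 20 log₁₀(50.253) ≈ 34.02 dB
∠L = 85.64° − 144.46° = -58.82°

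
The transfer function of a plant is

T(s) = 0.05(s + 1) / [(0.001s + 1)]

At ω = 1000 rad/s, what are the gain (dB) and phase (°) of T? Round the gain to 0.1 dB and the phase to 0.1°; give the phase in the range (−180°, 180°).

31.0 dB, 44.9°

At ω = 1000 rad/s:
zero (1 + j1000·1) = 1 + j1000 → |·| ≈ 1000, ∠ ≈ 89.94°
pole (1 + j1000·0.001) = 1 + j1 → |·| ≈ 1.4142, ∠ ≈ 45.00°
|T| = 0.05 · 1000 / (1.4142) ≈ 35.356
Gain = 20 log₁₀(35.356) ≈ 30.97 dB
∠T = (89.94°) − (45.00°) = 44.94°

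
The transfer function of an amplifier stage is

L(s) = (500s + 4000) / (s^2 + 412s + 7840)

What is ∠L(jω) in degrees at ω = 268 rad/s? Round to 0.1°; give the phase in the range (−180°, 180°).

Substitute s = j268:
Numerator: 500(j268) + 4000 = 4000 + j134000
Denominator: (j268)^2 + 412(j268) + 7840 = -63984 + j110416
|N| = √(4000² + 134000²) ≈ 1.3406e+05, ∠N ≈ 88.29°
|D| = √(63984² + 110416²) ≈ 1.2762e+05, ∠D ≈ 120.09°
∠L = 88.29° − 120.09° = -31.80°

-31.8°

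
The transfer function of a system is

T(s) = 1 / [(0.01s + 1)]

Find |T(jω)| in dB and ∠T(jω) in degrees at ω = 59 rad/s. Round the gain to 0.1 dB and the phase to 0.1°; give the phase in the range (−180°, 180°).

At ω = 59 rad/s:
pole (1 + j59·0.01) = 1 + j0.59 → |·| ≈ 1.1611, ∠ ≈ 30.54°
|T| = 1 · 1 / (1.1611) ≈ 0.86125
Gain = 20 log₁₀(0.86125) ≈ -1.30 dB
∠T = (0°) − (30.54°) = -30.54°

-1.3 dB, -30.5°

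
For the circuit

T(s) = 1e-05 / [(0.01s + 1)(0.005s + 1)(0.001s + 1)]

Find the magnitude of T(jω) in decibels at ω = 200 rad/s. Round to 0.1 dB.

At ω = 200 rad/s:
pole (1 + j200·0.01) = 1 + j2 → |·| ≈ 2.2361, ∠ ≈ 63.43°
pole (1 + j200·0.005) = 1 + j1 → |·| ≈ 1.4142, ∠ ≈ 45.00°
pole (1 + j200·0.001) = 1 + j0.2 → |·| ≈ 1.0198, ∠ ≈ 11.31°
|T| = 1e-05 · 1 / (2.2361 · 1.4142 · 1.0198) ≈ 3.1009e-06
Gain = 20 log₁₀(3.1009e-06) ≈ -110.17 dB

-110.2 dB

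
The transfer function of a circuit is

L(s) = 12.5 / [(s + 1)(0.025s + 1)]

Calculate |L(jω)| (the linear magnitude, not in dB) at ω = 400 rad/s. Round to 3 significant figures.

0.00311

At ω = 400 rad/s:
pole (1 + j400·1) = 1 + j400 → |·| ≈ 400, ∠ ≈ 89.86°
pole (1 + j400·0.025) = 1 + j10 → |·| ≈ 10.05, ∠ ≈ 84.29°
|L| = 12.5 · 1 / (400 · 10.05) ≈ 0.0031095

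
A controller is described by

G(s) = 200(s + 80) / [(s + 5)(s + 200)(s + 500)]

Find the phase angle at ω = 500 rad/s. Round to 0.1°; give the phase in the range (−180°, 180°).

At s = jω = j500:
zero (s+80): 80 + j500 → |·| = √(80²+500²) = √256400 ≈ 506.36, ∠ = arctan(500/80) ≈ 80.91°
pole (s+5): 5 + j500 → |·| = √(5²+500²) = √250025 ≈ 500.02, ∠ = arctan(500/5) ≈ 89.43°
pole (s+200): 200 + j500 → |·| = √(200²+500²) = √290000 ≈ 538.52, ∠ = arctan(500/200) ≈ 68.20°
pole (s+500): 500 + j500 → |·| = √(500²+500²) = √500000 ≈ 707.11, ∠ = arctan(500/500) ≈ 45.00°
∠G = 80.91° − 202.63° = -121.72°

-121.7°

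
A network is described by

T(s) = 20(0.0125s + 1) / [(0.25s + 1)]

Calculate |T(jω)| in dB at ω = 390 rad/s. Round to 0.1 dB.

At ω = 390 rad/s:
zero (1 + j390·0.0125) = 1 + j4.875 → |·| ≈ 4.9765, ∠ ≈ 78.41°
pole (1 + j390·0.25) = 1 + j97.5 → |·| ≈ 97.505, ∠ ≈ 89.41°
|T| = 20 · 4.9765 / (97.505) ≈ 1.0208
Gain = 20 log₁₀(1.0208) ≈ 0.18 dB

0.2 dB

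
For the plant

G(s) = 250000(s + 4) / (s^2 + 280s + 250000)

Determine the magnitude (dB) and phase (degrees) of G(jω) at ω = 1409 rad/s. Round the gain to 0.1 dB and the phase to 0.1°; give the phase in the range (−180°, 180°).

45.9 dB, -77.4°

At s = jω = j1409:
zero (s+4): 4 + j1409 → |·| = √(4²+1409²) = √1985297 ≈ 1409, ∠ = arctan(1409/4) ≈ 89.84°
quadratic: (j1409)² + 280·j1409 + 250000 = -1735281 + j394520 → |·| ≈ 1.7796e+06, ∠ ≈ 167.19°
|G| = 250000 · 1409 / 1.7796e+06 ≈ 197.94
Gain = 20 log₁₀(197.94) ≈ 45.93 dB
∠G = 89.84° − 167.19° = -77.35°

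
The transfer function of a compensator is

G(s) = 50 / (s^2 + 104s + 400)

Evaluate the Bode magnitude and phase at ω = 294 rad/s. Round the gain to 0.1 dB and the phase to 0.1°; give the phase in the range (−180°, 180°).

-65.2 dB, -160.4°

Substitute s = j294:
Numerator: 50 = 50 + j0
Denominator: (j294)^2 + 104(j294) + 400 = -86036 + j30576
|N| = √(50² + 0²) ≈ 50, ∠N ≈ 0.00°
|D| = √(86036² + 30576²) ≈ 91308, ∠D ≈ 160.44°
|G| = 50 / 91308 ≈ 0.0005476
Gain = 20 log₁₀(0.0005476) ≈ -65.23 dB
∠G = 0.00° − 160.44° = -160.44°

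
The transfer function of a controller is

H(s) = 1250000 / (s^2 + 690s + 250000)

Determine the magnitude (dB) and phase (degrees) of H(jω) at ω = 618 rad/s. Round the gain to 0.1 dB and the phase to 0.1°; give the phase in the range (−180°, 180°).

8.9 dB, -107.2°

At s = jω = j618:
quadratic: (j618)² + 690·j618 + 250000 = -131924 + j426420 → |·| ≈ 4.4636e+05, ∠ ≈ 107.19°
|H| = 1250000 / 4.4636e+05 ≈ 2.8004
Gain = 20 log₁₀(2.8004) ≈ 8.94 dB
∠H = 0.00° − 107.19° = -107.19°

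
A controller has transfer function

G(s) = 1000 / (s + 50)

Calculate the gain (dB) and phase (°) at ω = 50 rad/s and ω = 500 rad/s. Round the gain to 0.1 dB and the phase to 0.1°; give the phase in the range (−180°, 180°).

Substitute s = j50:
Numerator: 1000 = 1000 + j0
Denominator: (j50) + 50 = 50 + j50
|N| = √(1000² + 0²) ≈ 1000, ∠N ≈ 0.00°
|D| = √(50² + 50²) ≈ 70.711, ∠D ≈ 45.00°
|G| = 1000 / 70.711 ≈ 14.142
Gain = 20 log₁₀(14.142) ≈ 23.01 dB
∠G = 0.00° − 45.00° = -45.00°

Substitute s = j500:
Numerator: 1000 = 1000 + j0
Denominator: (j500) + 50 = 50 + j500
|N| = √(1000² + 0²) ≈ 1000, ∠N ≈ 0.00°
|D| = √(50² + 500²) ≈ 502.49, ∠D ≈ 84.29°
|G| = 1000 / 502.49 ≈ 1.9901
Gain = 20 log₁₀(1.9901) ≈ 5.98 dB
∠G = 0.00° − 84.29° = -84.29°

ω = 50: 23.0 dB, -45.0°; ω = 500: 6.0 dB, -84.3°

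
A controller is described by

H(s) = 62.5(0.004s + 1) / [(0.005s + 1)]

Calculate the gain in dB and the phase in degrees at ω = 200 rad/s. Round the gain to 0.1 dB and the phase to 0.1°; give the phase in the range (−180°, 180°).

35.1 dB, -6.3°

At ω = 200 rad/s:
zero (1 + j200·0.004) = 1 + j0.8 → |·| ≈ 1.2806, ∠ ≈ 38.66°
pole (1 + j200·0.005) = 1 + j1 → |·| ≈ 1.4142, ∠ ≈ 45.00°
|H| = 62.5 · 1.2806 / (1.4142) ≈ 56.596
Gain = 20 log₁₀(56.596) ≈ 35.06 dB
∠H = (38.66°) − (45.00°) = -6.34°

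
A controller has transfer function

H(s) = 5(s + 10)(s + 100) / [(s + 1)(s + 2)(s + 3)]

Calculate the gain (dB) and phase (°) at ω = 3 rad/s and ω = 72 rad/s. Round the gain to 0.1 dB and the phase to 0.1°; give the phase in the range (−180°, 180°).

At s = jω = j3:
zero (s+10): 10 + j3 → |·| = √(10²+3²) = √109 ≈ 10.44, ∠ = arctan(3/10) ≈ 16.70°
zero (s+100): 100 + j3 → |·| = √(100²+3²) = √10009 ≈ 100.04, ∠ = arctan(3/100) ≈ 1.72°
pole (s+1): 1 + j3 → |·| = √(1²+3²) = √10 ≈ 3.1623, ∠ = arctan(3/1) ≈ 71.57°
pole (s+2): 2 + j3 → |·| = √(2²+3²) = √13 ≈ 3.6056, ∠ = arctan(3/2) ≈ 56.31°
pole (s+3): 3 + j3 → |·| = √(3²+3²) = √18 ≈ 4.2426, ∠ = arctan(3/3) ≈ 45.00°
|H| = 5 · 1044.4 / 48.374 ≈ 107.95
Gain = 20 log₁₀(107.95) ≈ 40.66 dB
∠H = 18.42° − 172.88° = -154.46°

At s = jω = j72:
zero (s+10): 10 + j72 → |·| = √(10²+72²) = √5284 ≈ 72.691, ∠ = arctan(72/10) ≈ 82.09°
zero (s+100): 100 + j72 → |·| = √(100²+72²) = √15184 ≈ 123.22, ∠ = arctan(72/100) ≈ 35.75°
pole (s+1): 1 + j72 → |·| = √(1²+72²) = √5185 ≈ 72.007, ∠ = arctan(72/1) ≈ 89.20°
pole (s+2): 2 + j72 → |·| = √(2²+72²) = √5188 ≈ 72.028, ∠ = arctan(72/2) ≈ 88.41°
pole (s+3): 3 + j72 → |·| = √(3²+72²) = √5193 ≈ 72.062, ∠ = arctan(72/3) ≈ 87.61°
|H| = 5 · 8957 / 3.7375e+05 ≈ 0.11983
Gain = 20 log₁₀(0.11983) ≈ -18.43 dB
∠H = 117.84° − 265.22° = -147.38°

ω = 3: 40.7 dB, -154.5°; ω = 72: -18.4 dB, -147.4°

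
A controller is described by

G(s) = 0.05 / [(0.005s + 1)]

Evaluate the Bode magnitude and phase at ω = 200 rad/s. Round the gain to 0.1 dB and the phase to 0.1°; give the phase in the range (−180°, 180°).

At ω = 200 rad/s:
pole (1 + j200·0.005) = 1 + j1 → |·| ≈ 1.4142, ∠ ≈ 45.00°
|G| = 0.05 · 1 / (1.4142) ≈ 0.035356
Gain = 20 log₁₀(0.035356) ≈ -29.03 dB
∠G = (0°) − (45.00°) = -45.00°

-29.0 dB, -45.0°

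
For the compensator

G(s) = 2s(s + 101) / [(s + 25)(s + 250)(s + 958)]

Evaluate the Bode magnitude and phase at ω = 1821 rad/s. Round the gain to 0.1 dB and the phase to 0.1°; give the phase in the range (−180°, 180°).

-60.3 dB, -56.8°

At s = jω = j1821:
zero (s+101): 101 + j1821 → |·| = √(101²+1821²) = √3326242 ≈ 1823.8, ∠ = arctan(1821/101) ≈ 86.83°
zero at origin: s = j1821 → |·| = 1821, ∠ = 90.00°
pole (s+25): 25 + j1821 → |·| = √(25²+1821²) = √3316666 ≈ 1821.2, ∠ = arctan(1821/25) ≈ 89.21°
pole (s+250): 250 + j1821 → |·| = √(250²+1821²) = √3378541 ≈ 1838.1, ∠ = arctan(1821/250) ≈ 82.18°
pole (s+958): 958 + j1821 → |·| = √(958²+1821²) = √4233805 ≈ 2057.6, ∠ = arctan(1821/958) ≈ 62.25°
|G| = 2 · 3.3211e+06 / 6.8879e+09 ≈ 0.00096433
Gain = 20 log₁₀(0.00096433) ≈ -60.32 dB
∠G = 176.83° − 233.64° = -56.81°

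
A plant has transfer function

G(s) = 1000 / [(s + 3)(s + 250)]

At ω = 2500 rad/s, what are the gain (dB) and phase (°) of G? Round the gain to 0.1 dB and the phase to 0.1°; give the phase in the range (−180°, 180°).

At s = jω = j2500:
pole (s+3): 3 + j2500 → |·| = √(3²+2500²) = √6250009 ≈ 2500, ∠ = arctan(2500/3) ≈ 89.93°
pole (s+250): 250 + j2500 → |·| = √(250²+2500²) = √6312500 ≈ 2512.5, ∠ = arctan(2500/250) ≈ 84.29°
|G| = 1000 / 6.2812e+06 ≈ 0.00015921
Gain = 20 log₁₀(0.00015921) ≈ -75.96 dB
∠G = 0.00° − 174.22° = -174.22°

-76.0 dB, -174.2°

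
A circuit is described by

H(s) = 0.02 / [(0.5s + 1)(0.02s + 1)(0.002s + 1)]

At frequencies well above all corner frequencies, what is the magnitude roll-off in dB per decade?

Each pole contributes −20 dB/decade at high frequency; each zero contributes +20 dB/decade.
Net: 0 zero(s) − 3 pole(s) → -60 dB/decade.

-60 dB/decade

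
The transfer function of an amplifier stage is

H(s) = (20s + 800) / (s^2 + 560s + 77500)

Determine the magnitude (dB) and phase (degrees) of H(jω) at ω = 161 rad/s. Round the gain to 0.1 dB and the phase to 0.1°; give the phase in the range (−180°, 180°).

-29.9 dB, 15.8°

Substitute s = j161:
Numerator: 20(j161) + 800 = 800 + j3220
Denominator: (j161)^2 + 560(j161) + 77500 = 51579 + j90160
|N| = √(800² + 3220²) ≈ 3317.9, ∠N ≈ 76.05°
|D| = √(51579² + 90160²) ≈ 1.0387e+05, ∠D ≈ 60.23°
|H| = 3317.9 / 1.0387e+05 ≈ 0.031943
Gain = 20 log₁₀(0.031943) ≈ -29.91 dB
∠H = 76.05° − 60.23° = 15.82°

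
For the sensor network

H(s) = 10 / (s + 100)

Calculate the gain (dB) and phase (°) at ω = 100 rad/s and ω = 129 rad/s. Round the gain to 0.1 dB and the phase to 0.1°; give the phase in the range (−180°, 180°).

ω = 100: -23.0 dB, -45.0°; ω = 129: -24.3 dB, -52.2°

At s = jω = j100:
pole (s+100): 100 + j100 → |·| = √(100²+100²) = √20000 ≈ 141.42, ∠ = arctan(100/100) ≈ 45.00°
|H| = 10 / 141.42 ≈ 0.070711
Gain = 20 log₁₀(0.070711) ≈ -23.01 dB
∠H = 0.00° − 45.00° = -45.00°

At s = jω = j129:
pole (s+100): 100 + j129 → |·| = √(100²+129²) = √26641 ≈ 163.22, ∠ = arctan(129/100) ≈ 52.22°
|H| = 10 / 163.22 ≈ 0.061267
Gain = 20 log₁₀(0.061267) ≈ -24.26 dB
∠H = 0.00° − 52.22° = -52.22°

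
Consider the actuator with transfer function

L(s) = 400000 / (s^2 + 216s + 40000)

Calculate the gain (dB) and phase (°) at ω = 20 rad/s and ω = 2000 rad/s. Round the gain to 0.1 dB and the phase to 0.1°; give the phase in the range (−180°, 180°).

At s = jω = j20:
quadratic: (j20)² + 216·j20 + 40000 = 39600 + j4320 → |·| ≈ 39835, ∠ ≈ 6.23°
|L| = 400000 / 39835 ≈ 10.041
Gain = 20 log₁₀(10.041) ≈ 20.04 dB
∠L = 0.00° − 6.23° = -6.23°

At s = jω = j2000:
quadratic: (j2000)² + 216·j2000 + 40000 = -3960000 + j432000 → |·| ≈ 3.9835e+06, ∠ ≈ 173.77°
|L| = 400000 / 3.9835e+06 ≈ 0.10041
Gain = 20 log₁₀(0.10041) ≈ -19.96 dB
∠L = 0.00° − 173.77° = -173.77°

ω = 20: 20.0 dB, -6.2°; ω = 2000: -20.0 dB, -173.8°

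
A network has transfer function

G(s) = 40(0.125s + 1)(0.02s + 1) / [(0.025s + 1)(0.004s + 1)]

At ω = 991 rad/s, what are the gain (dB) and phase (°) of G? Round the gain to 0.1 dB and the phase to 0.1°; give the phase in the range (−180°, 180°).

59.7 dB, 13.1°

At ω = 991 rad/s:
zero (1 + j991·0.125) = 1 + j123.875 → |·| ≈ 123.88, ∠ ≈ 89.54°
zero (1 + j991·0.02) = 1 + j19.82 → |·| ≈ 19.845, ∠ ≈ 87.11°
pole (1 + j991·0.025) = 1 + j24.775 → |·| ≈ 24.795, ∠ ≈ 87.69°
pole (1 + j991·0.004) = 1 + j3.964 → |·| ≈ 4.0882, ∠ ≈ 75.84°
|G| = 40 · 123.88 · 19.845 / (24.795 · 4.0882) ≈ 970.1
Gain = 20 log₁₀(970.1) ≈ 59.74 dB
∠G = (89.54° + 87.11°) − (87.69° + 75.84°) = 13.12°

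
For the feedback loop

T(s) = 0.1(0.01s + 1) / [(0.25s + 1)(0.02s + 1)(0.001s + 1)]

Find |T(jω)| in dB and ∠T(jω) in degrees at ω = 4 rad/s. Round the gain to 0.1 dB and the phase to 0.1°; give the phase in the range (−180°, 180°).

At ω = 4 rad/s:
zero (1 + j4·0.01) = 1 + j0.04 → |·| ≈ 1.0008, ∠ ≈ 2.29°
pole (1 + j4·0.25) = 1 + j1 → |·| ≈ 1.4142, ∠ ≈ 45.00°
pole (1 + j4·0.02) = 1 + j0.08 → |·| ≈ 1.0032, ∠ ≈ 4.57°
pole (1 + j4·0.001) = 1 + j0.004 → |·| ≈ 1, ∠ ≈ 0.23°
|T| = 0.1 · 1.0008 / (1.4142 · 1.0032 · 1) ≈ 0.070542
Gain = 20 log₁₀(0.070542) ≈ -23.03 dB
∠T = (2.29°) − (45.00° + 4.57° + 0.23°) = -47.51°

-23.0 dB, -47.5°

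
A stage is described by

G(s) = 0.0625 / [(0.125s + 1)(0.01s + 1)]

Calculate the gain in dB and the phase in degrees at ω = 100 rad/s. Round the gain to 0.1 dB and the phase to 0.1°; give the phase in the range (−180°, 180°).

At ω = 100 rad/s:
pole (1 + j100·0.125) = 1 + j12.5 → |·| ≈ 12.54, ∠ ≈ 85.43°
pole (1 + j100·0.01) = 1 + j1 → |·| ≈ 1.4142, ∠ ≈ 45.00°
|G| = 0.0625 · 1 / (12.54 · 1.4142) ≈ 0.0035243
Gain = 20 log₁₀(0.0035243) ≈ -49.06 dB
∠G = (0°) − (85.43° + 45.00°) = -130.43°

-49.1 dB, -130.4°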